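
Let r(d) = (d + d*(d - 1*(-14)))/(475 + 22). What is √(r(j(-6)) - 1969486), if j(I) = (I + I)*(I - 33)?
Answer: 7*I*√202569106/71 ≈ 1403.2*I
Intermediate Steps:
j(I) = 2*I*(-33 + I) (j(I) = (2*I)*(-33 + I) = 2*I*(-33 + I))
r(d) = d/497 + d*(14 + d)/497 (r(d) = (d + d*(d + 14))/497 = (d + d*(14 + d))*(1/497) = d/497 + d*(14 + d)/497)
√(r(j(-6)) - 1969486) = √((2*(-6)*(-33 - 6))*(15 + 2*(-6)*(-33 - 6))/497 - 1969486) = √((2*(-6)*(-39))*(15 + 2*(-6)*(-39))/497 - 1969486) = √((1/497)*468*(15 + 468) - 1969486) = √((1/497)*468*483 - 1969486) = √(32292/71 - 1969486) = √(-139801214/71) = 7*I*√202569106/71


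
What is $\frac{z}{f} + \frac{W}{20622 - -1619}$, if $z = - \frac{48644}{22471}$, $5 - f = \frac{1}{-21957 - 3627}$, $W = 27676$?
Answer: $\frac{2255474410460}{2779653868897} \approx 0.81142$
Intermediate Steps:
$f = \frac{127921}{25584}$ ($f = 5 - \frac{1}{-21957 - 3627} = 5 - \frac{1}{-25584} = 5 - - \frac{1}{25584} = 5 + \frac{1}{25584} = \frac{127921}{25584} \approx 5.0$)
$z = - \frac{48644}{22471}$ ($z = \left(-48644\right) \frac{1}{22471} = - \frac{48644}{22471} \approx -2.1647$)
$\frac{z}{f} + \frac{W}{20622 - -1619} = - \frac{48644}{22471 \cdot \frac{127921}{25584}} + \frac{27676}{20622 - -1619} = \left(- \frac{48644}{22471}\right) \frac{25584}{127921} + \frac{27676}{20622 + 1619} = - \frac{1244508096}{2874512791} + \frac{27676}{22241} = \frac{2255474410460}{2779653868897}$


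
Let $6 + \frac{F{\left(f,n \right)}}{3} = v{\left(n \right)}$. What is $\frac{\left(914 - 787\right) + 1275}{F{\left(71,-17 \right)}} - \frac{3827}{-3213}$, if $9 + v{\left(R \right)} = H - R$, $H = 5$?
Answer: $\frac{218333}{3213} \approx 67.953$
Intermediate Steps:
$v{\left(R \right)} = -4 - R$ ($v{\left(R \right)} = -9 - \left(-5 + R\right) = -4 - R$)
$F{\left(f,n \right)} = -30 - 3 n$ ($F{\left(f,n \right)} = -18 + 3 \left(-4 - n\right) = -18 - \left(12 + 3 n\right) = -30 - 3 n$)
$\frac{\left(914 - 787\right) + 1275}{F{\left(71,-17 \right)}} - \frac{3827}{-3213} = \frac{\left(914 - 787\right) + 1275}{-30 - -51} - \frac{3827}{-3213} = \frac{127 + 1275}{-30 + 51} - - \frac{3827}{3213} = \frac{1402}{21} + \frac{3827}{3213} = \frac{218333}{3213}$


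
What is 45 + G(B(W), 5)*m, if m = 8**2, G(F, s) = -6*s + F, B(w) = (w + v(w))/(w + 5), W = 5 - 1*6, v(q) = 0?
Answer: -1891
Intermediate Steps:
W = -1 (W = 5 - 6 = -1)
B(w) = w/(5 + w) (B(w) = (w + 0)/(w + 5) = w/(5 + w))
G(F, s) = F - 6*s
m = 64
45 + G(B(W), 5)*m = 45 + (-1/(5 - 1) - 6*5)*64 = 45 + (-1/4 - 30)*64 = 45 - 121/4*64 = 45 - 1936 = -1891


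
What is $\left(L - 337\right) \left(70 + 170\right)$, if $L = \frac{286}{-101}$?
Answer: $- \frac{8237520}{101} \approx -81560.0$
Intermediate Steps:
$L = - \frac{286}{101}$ ($L = 286 \left(- \frac{1}{101}\right) = - \frac{286}{101} \approx -2.8317$)
$\left(L - 337\right) \left(70 + 170\right) = \left(- \frac{286}{101} - 337\right) \left(70 + 170\right) = \left(- \frac{34323}{101}\right) 240 = - \frac{8237520}{101}$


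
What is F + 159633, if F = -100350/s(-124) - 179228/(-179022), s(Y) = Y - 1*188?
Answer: 744525023479/4654572 ≈ 1.5996e+5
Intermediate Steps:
s(Y) = -188 + Y (s(Y) = Y - 188 = -188 + Y)
F = 1501731403/4654572 (F = -100350/(-188 - 124) - 179228/(-179022) = -100350/(-312) - 179228*(-1/179022) = -100350*(-1/312) + 89614/89511 = 16725/52 + 89614/89511 = 1501731403/4654572 ≈ 322.64)
F + 159633 = 1501731403/4654572 + 159633 = 744525023479/4654572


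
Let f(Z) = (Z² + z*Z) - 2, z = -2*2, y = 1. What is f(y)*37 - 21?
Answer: -206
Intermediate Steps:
z = -4
f(Z) = -2 + Z² - 4*Z (f(Z) = (Z² - 4*Z) - 2 = -2 + Z² - 4*Z)
f(y)*37 - 21 = (-2 + 1² - 4*1)*37 - 21 = (-2 + 1 - 4)*37 - 21 = -5*37 - 21 = -185 - 21 = -206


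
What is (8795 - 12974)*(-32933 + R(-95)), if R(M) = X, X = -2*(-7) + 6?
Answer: 137543427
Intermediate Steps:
X = 20 (X = 14 + 6 = 20)
R(M) = 20
(8795 - 12974)*(-32933 + R(-95)) = (8795 - 12974)*(-32933 + 20) = -4179*(-32913) = 137543427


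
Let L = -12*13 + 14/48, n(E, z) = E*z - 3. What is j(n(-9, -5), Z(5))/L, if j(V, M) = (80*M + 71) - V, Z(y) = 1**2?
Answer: -2616/3737 ≈ -0.70003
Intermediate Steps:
Z(y) = 1
n(E, z) = -3 + E*z
j(V, M) = 71 - V + 80*M (j(V, M) = (71 + 80*M) - V = 71 - V + 80*M)
L = -3737/24 (L = -156 + 14*(1/48) = -156 + 7/24 = -3737/24 ≈ -155.71)
j(n(-9, -5), Z(5))/L = (71 - (-3 - 9*(-5)) + 80*1)/(-3737/24) = (71 - (-3 + 45) + 80)*(-24/3737) = (71 - 1*42 + 80)*(-24/3737) = (71 - 42 + 80)*(-24/3737) = 109*(-24/3737) = -2616/3737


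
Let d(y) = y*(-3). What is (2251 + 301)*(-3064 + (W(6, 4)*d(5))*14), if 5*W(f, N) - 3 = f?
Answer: -8783984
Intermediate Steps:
d(y) = -3*y
W(f, N) = ⅗ + f/5
(2251 + 301)*(-3064 + (W(6, 4)*d(5))*14) = (2251 + 301)*(-3064 + ((⅗ + (⅕)*6)*(-3*5))*14) = 2552*(-3064 + ((⅗ + 6/5)*(-15))*14) = 2552*(-3064 + ((9/5)*(-15))*14) = 2552*(-3064 - 27*14) = 2552*(-3064 - 378) = 2552*(-3442) = -8783984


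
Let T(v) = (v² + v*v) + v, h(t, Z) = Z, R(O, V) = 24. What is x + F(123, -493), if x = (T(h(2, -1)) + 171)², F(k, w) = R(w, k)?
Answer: 29608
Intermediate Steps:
F(k, w) = 24
T(v) = v + 2*v² (T(v) = (v² + v²) + v = 2*v² + v = v + 2*v²)
x = 29584 (x = (-(1 + 2*(-1)) + 171)² = (-(1 - 2) + 171)² = (-1*(-1) + 171)² = (1 + 171)² = 172² = 29584)
x + F(123, -493) = 29584 + 24 = 29608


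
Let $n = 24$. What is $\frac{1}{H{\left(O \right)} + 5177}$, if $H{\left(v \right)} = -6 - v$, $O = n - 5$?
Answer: $\frac{1}{5152} \approx 0.0001941$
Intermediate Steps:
$O = 19$ ($O = 24 - 5 = 19$)
$\frac{1}{H{\left(O \right)} + 5177} = \frac{1}{\left(-6 - 19\right) + 5177} = \frac{1}{-25 + 5177} = \frac{1}{5152}$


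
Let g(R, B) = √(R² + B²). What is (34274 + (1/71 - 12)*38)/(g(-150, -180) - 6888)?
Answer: -459413528/93462909 - 2000930*√61/93462909 ≈ -5.0827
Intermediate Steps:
g(R, B) = √(B² + R²)
(34274 + (1/71 - 12)*38)/(g(-150, -180) - 6888) = (34274 + (1/71 - 12)*38)/(√((-180)² + (-150)²) - 6888) = (34274 + (1/71 - 12)*38)/(√(32400 + 22500) - 6888) = (34274 - 851/71*38)/(√54900 - 6888) = (34274 - 32338/71)/(30*√61 - 6888) = 2401116/(71*(-6888 + 30*√61))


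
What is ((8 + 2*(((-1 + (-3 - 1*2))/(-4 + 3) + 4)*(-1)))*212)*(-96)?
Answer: 244224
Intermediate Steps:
((8 + 2*(((-1 + (-3 - 1*2))/(-4 + 3) + 4)*(-1)))*212)*(-96) = ((8 + 2*(((-1 + (-3 - 2))/(-1) + 4)*(-1)))*212)*(-96) = ((8 + 2*(((-1 - 5)*(-1) + 4)*(-1)))*212)*(-96) = ((8 + 2*((-6*(-1) + 4)*(-1)))*212)*(-96) = ((8 + 2*((6 + 4)*(-1)))*212)*(-96) = ((8 + 2*(10*(-1)))*212)*(-96) = ((8 + 2*(-10))*212)*(-96) = ((8 - 20)*212)*(-96) = -12*212*(-96) = -2544*(-96) = 244224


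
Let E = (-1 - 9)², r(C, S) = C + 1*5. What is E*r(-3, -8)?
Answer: 200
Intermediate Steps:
r(C, S) = 5 + C (r(C, S) = C + 5 = 5 + C)
E = 100 (E = (-10)² = 100)
E*r(-3, -8) = 100*(5 - 3) = 100*2 = 200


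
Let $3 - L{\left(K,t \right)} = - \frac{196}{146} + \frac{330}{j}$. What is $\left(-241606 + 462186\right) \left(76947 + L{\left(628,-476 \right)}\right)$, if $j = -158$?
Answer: $\frac{97891294593460}{5767} \approx 1.6974 \cdot 10^{10}$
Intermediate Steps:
$L{\left(K,t \right)} = \frac{37088}{5767}$ ($L{\left(K,t \right)} = 3 - \left(- \frac{196}{146} + \frac{330}{-158}\right) = 3 - \left(\left(-196\right) \frac{1}{146} + 330 \left(- \frac{1}{158}\right)\right) = 3 - \left(- \frac{98}{73} - \frac{165}{79}\right) = 3 - - \frac{19787}{5767} = 3 + \frac{19787}{5767} = \frac{37088}{5767}$)
$\left(-241606 + 462186\right) \left(76947 + L{\left(628,-476 \right)}\right) = \left(-241606 + 462186\right) \left(76947 + \frac{37088}{5767}\right) = 220580 \cdot \frac{443790437}{5767} = \frac{97891294593460}{5767}$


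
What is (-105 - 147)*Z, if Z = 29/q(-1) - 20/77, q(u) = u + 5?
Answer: -19377/11 ≈ -1761.5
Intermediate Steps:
q(u) = 5 + u
Z = 2153/308 (Z = 29/(5 - 1) - 20/77 = 29/4 - 20*1/77 = 29*(1/4) - 20/77 = 29/4 - 20/77 = 2153/308 ≈ 6.9903)
(-105 - 147)*Z = (-105 - 147)*(2153/308) = -252*2153/308 = -19377/11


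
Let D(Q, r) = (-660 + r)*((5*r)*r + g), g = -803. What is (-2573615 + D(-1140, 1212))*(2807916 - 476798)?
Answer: 9443985084030142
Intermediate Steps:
D(Q, r) = (-803 + 5*r**2)*(-660 + r) (D(Q, r) = (-660 + r)*((5*r)*r - 803) = (-660 + r)*(5*r**2 - 803) = (-660 + r)*(-803 + 5*r**2) = (-803 + 5*r**2)*(-660 + r))
(-2573615 + D(-1140, 1212))*(2807916 - 476798) = (-2573615 + (529980 - 3300*1212**2 - 803*1212 + 5*1212**3))*(2807916 - 476798) = (-2573615 + (529980 - 3300*1468944 - 973236 + 5*1780360128))*2331118 = (-2573615 + (529980 - 4847515200 - 973236 + 8901800640))*2331118 = (-2573615 + 4053842184)*2331118 = 4051268569*2331118 = 9443985084030142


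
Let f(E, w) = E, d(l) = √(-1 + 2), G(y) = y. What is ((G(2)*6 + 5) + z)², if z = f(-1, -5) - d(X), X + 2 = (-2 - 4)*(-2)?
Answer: 225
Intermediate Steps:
X = 10 (X = -2 + (-2 - 4)*(-2) = -2 - 6*(-2) = -2 + 12 = 10)
d(l) = 1 (d(l) = √1 = 1)
z = -2 (z = -1 - 1*1 = -1 - 1 = -2)
((G(2)*6 + 5) + z)² = ((2*6 + 5) - 2)² = ((12 + 5) - 2)² = (17 - 2)² = 15² = 225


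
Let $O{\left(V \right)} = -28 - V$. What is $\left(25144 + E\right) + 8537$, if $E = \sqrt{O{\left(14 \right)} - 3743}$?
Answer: $33681 + i \sqrt{3785} \approx 33681.0 + 61.522 i$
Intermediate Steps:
$E = i \sqrt{3785}$ ($E = \sqrt{\left(-28 - 14\right) - 3743} = \sqrt{-42 - 3743} = \sqrt{-3785} = i \sqrt{3785} \approx 61.522 i$)
$\left(25144 + E\right) + 8537 = \left(25144 + i \sqrt{3785}\right) + 8537 = 33681 + i \sqrt{3785}$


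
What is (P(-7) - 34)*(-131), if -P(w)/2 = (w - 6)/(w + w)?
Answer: 32881/7 ≈ 4697.3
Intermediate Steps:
P(w) = -(-6 + w)/w (P(w) = -2*(w - 6)/(w + w) = -2*(-6 + w)/(2*w) = -2*(-6 + w)*1/(2*w) = -(-6 + w)/w)
(P(-7) - 34)*(-131) = ((6 - 1*(-7))/(-7) - 34)*(-131) = (-(6 + 7)/7 - 34)*(-131) = (-⅐*13 - 34)*(-131) = (-13/7 - 34)*(-131) = -251/7*(-131) = 32881/7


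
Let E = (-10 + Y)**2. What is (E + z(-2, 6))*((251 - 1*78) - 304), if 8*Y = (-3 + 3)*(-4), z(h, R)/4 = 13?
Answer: -19912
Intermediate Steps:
z(h, R) = 52 (z(h, R) = 4*13 = 52)
Y = 0 (Y = ((-3 + 3)*(-4))/8 = (0*(-4))/8 = (1/8)*0 = 0)
E = 100 (E = (-10 + 0)**2 = (-10)**2 = 100)
(E + z(-2, 6))*((251 - 1*78) - 304) = (100 + 52)*((251 - 1*78) - 304) = 152*((251 - 78) - 304) = 152*(173 - 304) = 152*(-131) = -19912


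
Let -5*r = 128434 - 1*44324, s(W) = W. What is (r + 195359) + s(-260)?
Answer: 178277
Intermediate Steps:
r = -16822 (r = -(128434 - 1*44324)/5 = -(128434 - 44324)/5 = -⅕*84110 = -16822)
(r + 195359) + s(-260) = (-16822 + 195359) - 260 = 178537 - 260 = 178277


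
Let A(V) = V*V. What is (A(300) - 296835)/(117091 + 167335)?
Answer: -206835/284426 ≈ -0.72720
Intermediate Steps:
A(V) = V²
(A(300) - 296835)/(117091 + 167335) = (300² - 296835)/(117091 + 167335) = (90000 - 296835)/284426 = -206835*1/284426 = -206835/284426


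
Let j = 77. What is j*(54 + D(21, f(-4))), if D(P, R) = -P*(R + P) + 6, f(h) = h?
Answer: -22869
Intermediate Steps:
D(P, R) = 6 - P*(P + R) (D(P, R) = -P*(P + R) + 6 = 6 - P*(P + R))
j*(54 + D(21, f(-4))) = 77*(54 + (6 - 1*21**2 - 1*21*(-4))) = 77*(54 + (6 - 1*441 + 84)) = 77*(54 + (6 - 441 + 84)) = 77*(54 - 351) = 77*(-297) = -22869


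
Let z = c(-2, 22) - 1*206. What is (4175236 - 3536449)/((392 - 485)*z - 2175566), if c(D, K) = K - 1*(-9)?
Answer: -638787/2159291 ≈ -0.29583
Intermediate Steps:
c(D, K) = 9 + K (c(D, K) = K + 9 = 9 + K)
z = -175 (z = (9 + 22) - 1*206 = 31 - 206 = -175)
(4175236 - 3536449)/((392 - 485)*z - 2175566) = (4175236 - 3536449)/((392 - 485)*(-175) - 2175566) = 638787/(-93*(-175) - 2175566) = 638787/(16275 - 2175566) = 638787/(-2159291) = 638787*(-1/2159291) = -638787/2159291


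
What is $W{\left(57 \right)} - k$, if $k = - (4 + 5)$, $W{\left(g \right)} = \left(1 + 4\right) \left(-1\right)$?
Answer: $4$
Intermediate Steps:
$W{\left(g \right)} = -5$ ($W{\left(g \right)} = 5 \left(-1\right) = -5$)
$k = -9$ ($k = \left(-1\right) 9 = -9$)
$W{\left(57 \right)} - k = -5 - -9 = -5 + 9 = 4$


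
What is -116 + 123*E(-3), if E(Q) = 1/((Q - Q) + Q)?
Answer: -157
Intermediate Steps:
E(Q) = 1/Q (E(Q) = 1/(0 + Q) = 1/Q)
-116 + 123*E(-3) = -116 + 123/(-3) = -116 + 123*(-⅓) = -116 - 41 = -157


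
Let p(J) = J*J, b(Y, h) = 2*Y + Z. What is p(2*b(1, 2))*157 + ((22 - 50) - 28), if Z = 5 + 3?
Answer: 62744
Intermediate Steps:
Z = 8
b(Y, h) = 8 + 2*Y (b(Y, h) = 2*Y + 8 = 8 + 2*Y)
p(J) = J**2
p(2*b(1, 2))*157 + ((22 - 50) - 28) = (2*(8 + 2*1))**2*157 + ((22 - 50) - 28) = (2*(8 + 2))**2*157 + (-28 - 28) = (2*10)**2*157 - 56 = 20**2*157 - 56 = 400*157 - 56 = 62800 - 56 = 62744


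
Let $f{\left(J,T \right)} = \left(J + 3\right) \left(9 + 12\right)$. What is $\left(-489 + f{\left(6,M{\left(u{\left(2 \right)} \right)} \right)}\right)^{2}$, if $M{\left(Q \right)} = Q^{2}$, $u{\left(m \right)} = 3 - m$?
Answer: $90000$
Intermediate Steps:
$f{\left(J,T \right)} = 63 + 21 J$ ($f{\left(J,T \right)} = \left(3 + J\right) 21 = 63 + 21 J$)
$\left(-489 + f{\left(6,M{\left(u{\left(2 \right)} \right)} \right)}\right)^{2} = \left(-489 + \left(63 + 21 \cdot 6\right)\right)^{2} = \left(-489 + \left(63 + 126\right)\right)^{2} = \left(-489 + 189\right)^{2} = \left(-300\right)^{2} = 90000$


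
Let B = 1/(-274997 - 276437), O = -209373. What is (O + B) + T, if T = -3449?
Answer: -117357286749/551434 ≈ -2.1282e+5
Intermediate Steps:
B = -1/551434 (B = 1/(-551434) = -1/551434 ≈ -1.8135e-6)
(O + B) + T = (-209373 - 1/551434) - 3449 = -115455390883/551434 - 3449 = -117357286749/551434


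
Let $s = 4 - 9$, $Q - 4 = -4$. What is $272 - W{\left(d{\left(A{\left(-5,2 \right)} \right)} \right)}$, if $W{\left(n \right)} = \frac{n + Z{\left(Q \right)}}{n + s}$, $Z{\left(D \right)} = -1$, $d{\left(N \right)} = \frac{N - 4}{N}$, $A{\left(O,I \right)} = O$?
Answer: $\frac{1089}{4} \approx 272.25$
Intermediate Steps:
$Q = 0$ ($Q = 4 - 4 = 0$)
$d{\left(N \right)} = \frac{-4 + N}{N}$
$s = -5$ ($s = 4 - 9 = -5$)
$W{\left(n \right)} = \frac{-1 + n}{-5 + n}$ ($W{\left(n \right)} = \frac{n - 1}{n - 5} = \frac{-1 + n}{-5 + n}$)
$272 - W{\left(d{\left(A{\left(-5,2 \right)} \right)} \right)} = 272 - \frac{-1 + \frac{-4 - 5}{-5}}{-5 + \frac{-4 - 5}{-5}} = 272 - \frac{-1 - - \frac{9}{5}}{-5 - - \frac{9}{5}} = 272 - \frac{-1 + \frac{9}{5}}{-5 + \frac{9}{5}} = 272 - \frac{1}{- \frac{16}{5}} \cdot \frac{4}{5} = 272 - \left(- \frac{5}{16}\right) \frac{4}{5} = 272 - - \frac{1}{4} = 272 + \frac{1}{4} = \frac{1089}{4}$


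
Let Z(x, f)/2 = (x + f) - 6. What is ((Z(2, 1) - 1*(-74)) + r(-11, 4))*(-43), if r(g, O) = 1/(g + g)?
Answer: -64285/22 ≈ -2922.0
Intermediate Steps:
Z(x, f) = -12 + 2*f + 2*x (Z(x, f) = 2*((x + f) - 6) = 2*((f + x) - 6) = 2*(-6 + f + x) = -12 + 2*f + 2*x)
r(g, O) = 1/(2*g)
((Z(2, 1) - 1*(-74)) + r(-11, 4))*(-43) = (((-12 + 2*1 + 2*2) - 1*(-74)) + (1/2)/(-11))*(-43) = (((-12 + 2 + 4) + 74) + (1/2)*(-1/11))*(-43) = ((-6 + 74) - 1/22)*(-43) = (68 - 1/22)*(-43) = (1495/22)*(-43) = -64285/22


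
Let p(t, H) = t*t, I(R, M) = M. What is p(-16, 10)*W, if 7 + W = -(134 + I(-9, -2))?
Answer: -35584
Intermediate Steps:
p(t, H) = t²
W = -139 (W = -7 - (134 - 2) = -7 - 1*132 = -7 - 132 = -139)
p(-16, 10)*W = (-16)²*(-139) = 256*(-139) = -35584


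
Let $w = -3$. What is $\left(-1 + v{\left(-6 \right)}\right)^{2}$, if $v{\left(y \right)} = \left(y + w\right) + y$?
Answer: $256$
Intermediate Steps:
$v{\left(y \right)} = -3 + 2 y$ ($v{\left(y \right)} = \left(y - 3\right) + y = \left(-3 + y\right) + y = -3 + 2 y$)
$\left(-1 + v{\left(-6 \right)}\right)^{2} = \left(-1 + \left(-3 + 2 \left(-6\right)\right)\right)^{2} = \left(-1 - 15\right)^{2} = \left(-16\right)^{2} = 256$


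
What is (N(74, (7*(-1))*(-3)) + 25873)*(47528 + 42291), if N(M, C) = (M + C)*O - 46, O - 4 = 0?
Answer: 2353886533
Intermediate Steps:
O = 4 (O = 4 + 0 = 4)
N(M, C) = -46 + 4*C + 4*M (N(M, C) = (M + C)*4 - 46 = (C + M)*4 - 46 = (4*C + 4*M) - 46 = -46 + 4*C + 4*M)
(N(74, (7*(-1))*(-3)) + 25873)*(47528 + 42291) = ((-46 + 4*((7*(-1))*(-3)) + 4*74) + 25873)*(47528 + 42291) = ((-46 + 4*(-7*(-3)) + 296) + 25873)*89819 = ((-46 + 4*21 + 296) + 25873)*89819 = ((-46 + 84 + 296) + 25873)*89819 = (334 + 25873)*89819 = 26207*89819 = 2353886533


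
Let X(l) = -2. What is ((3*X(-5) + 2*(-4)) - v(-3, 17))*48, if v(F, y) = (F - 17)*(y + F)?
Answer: 12768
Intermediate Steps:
v(F, y) = (-17 + F)*(F + y)
((3*X(-5) + 2*(-4)) - v(-3, 17))*48 = ((3*(-2) + 2*(-4)) - ((-3)² - 17*(-3) - 17*17 - 3*17))*48 = ((-6 - 8) - (9 + 51 - 289 - 51))*48 = (-14 - 1*(-280))*48 = (-14 + 280)*48 = 266*48 = 12768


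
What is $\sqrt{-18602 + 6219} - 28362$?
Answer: $-28362 + i \sqrt{12383} \approx -28362.0 + 111.28 i$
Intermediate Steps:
$\sqrt{-18602 + 6219} - 28362 = \sqrt{-12383} - 28362 = i \sqrt{12383} - 28362 = -28362 + i \sqrt{12383}$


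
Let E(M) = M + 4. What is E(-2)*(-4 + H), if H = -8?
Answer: -24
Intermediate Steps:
E(M) = 4 + M
E(-2)*(-4 + H) = (4 - 2)*(-4 - 8) = 2*(-12) = -24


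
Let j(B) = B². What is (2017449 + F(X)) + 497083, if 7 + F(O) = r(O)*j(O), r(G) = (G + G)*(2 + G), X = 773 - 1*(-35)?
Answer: 854575375965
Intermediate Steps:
X = 808 (X = 773 + 35 = 808)
r(G) = 2*G*(2 + G) (r(G) = (2*G)*(2 + G) = 2*G*(2 + G))
F(O) = -7 + 2*O³*(2 + O) (F(O) = -7 + (2*O*(2 + O))*O² = -7 + 2*O³*(2 + O))
(2017449 + F(X)) + 497083 = (2017449 + (-7 + 2*808³*(2 + 808))) + 497083 = (2017449 + (-7 + 2*527514112*810)) + 497083 = (2017449 + (-7 + 854572861440)) + 497083 = (2017449 + 854572861433) + 497083 = 854574878882 + 497083 = 854575375965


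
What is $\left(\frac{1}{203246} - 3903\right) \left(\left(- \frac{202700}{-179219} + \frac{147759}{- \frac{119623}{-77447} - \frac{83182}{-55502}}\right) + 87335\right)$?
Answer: $- \frac{126361518578105401782699398319}{238250603009161987700} \approx -5.3037 \cdot 10^{8}$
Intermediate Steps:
$\left(\frac{1}{203246} - 3903\right) \left(\left(- \frac{202700}{-179219} + \frac{147759}{- \frac{119623}{-77447} - \frac{83182}{-55502}}\right) + 87335\right) = \left(\frac{1}{203246} - 3903\right) \left(\left(\left(-202700\right) \left(- \frac{1}{179219}\right) + \frac{147759}{\left(-119623\right) \left(- \frac{1}{77447}\right) - - \frac{41591}{27751}}\right) + 87335\right) = \left(\frac{1}{203246} - 3903\right) \left(\left(\frac{202700}{179219} + \frac{147759}{\frac{119623}{77447} + \frac{41591}{27751}}\right) + 87335\right) = - \frac{793269137 \left(\left(\frac{202700}{179219} + \frac{147759}{\frac{6540756050}{2149231697}}\right) + 87335\right)}{203246} = - \frac{793269137 \left(\left(\frac{202700}{179219} + 147759 \cdot \frac{2149231697}{6540756050}\right) + 87335\right)}{203246} = - \frac{793269137 \left(\left(\frac{202700}{179219} + \frac{317568326317023}{6540756050}\right) + 87335\right)}{203246} = - \frac{793269137 \left(\frac{56915603685461880037}{1172227758524950} + 87335\right)}{203246} = \left(- \frac{793269137}{203246}\right) \frac{159292114976238388287}{1172227758524950} = - \frac{126361518578105401782699398319}{238250603009161987700}$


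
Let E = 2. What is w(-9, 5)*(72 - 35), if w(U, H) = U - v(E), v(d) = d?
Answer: -407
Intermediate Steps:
w(U, H) = -2 + U (w(U, H) = U - 1*2 = U - 2 = -2 + U)
w(-9, 5)*(72 - 35) = (-2 - 9)*(72 - 35) = -11*37 = -407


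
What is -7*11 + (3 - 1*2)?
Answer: -76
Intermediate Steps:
-7*11 + (3 - 1*2) = -77 + (3 - 2) = -77 + 1 = -76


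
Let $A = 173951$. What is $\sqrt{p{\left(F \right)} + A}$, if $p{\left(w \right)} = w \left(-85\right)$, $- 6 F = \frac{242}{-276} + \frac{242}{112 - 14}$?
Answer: $\frac{\sqrt{162344472751}}{966} \approx 417.1$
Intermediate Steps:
$F = - \frac{10769}{40572}$ ($F = - \frac{\frac{242}{-276} + \frac{242}{112 - 14}}{6} = - \frac{242 \left(- \frac{1}{276}\right) + \frac{242}{112 - 14}}{6} = - \frac{- \frac{121}{138} + \frac{242}{98}}{6} = - \frac{- \frac{121}{138} + 242 \cdot \frac{1}{98}}{6} = - \frac{- \frac{121}{138} + \frac{121}{49}}{6} = \left(- \frac{1}{6}\right) \frac{10769}{6762} = - \frac{10769}{40572} \approx -0.26543$)
$p{\left(w \right)} = - 85 w$
$\sqrt{p{\left(F \right)} + A} = \sqrt{\left(-85\right) \left(- \frac{10769}{40572}\right) + 173951} = \sqrt{\frac{915365}{40572} + 173951} = \sqrt{\frac{7058455337}{40572}} = \frac{\sqrt{162344472751}}{966}$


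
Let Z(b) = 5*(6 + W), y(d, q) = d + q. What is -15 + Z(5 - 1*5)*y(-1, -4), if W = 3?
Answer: -240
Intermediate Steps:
Z(b) = 45 (Z(b) = 5*(6 + 3) = 5*9 = 45)
-15 + Z(5 - 1*5)*y(-1, -4) = -15 + 45*(-1 - 4) = -15 + 45*(-5) = -15 - 225 = -240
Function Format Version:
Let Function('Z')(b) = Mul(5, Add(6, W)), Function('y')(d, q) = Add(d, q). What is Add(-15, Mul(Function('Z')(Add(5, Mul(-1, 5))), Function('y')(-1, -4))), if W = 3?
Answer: -240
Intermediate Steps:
Function('Z')(b) = 45 (Function('Z')(b) = Mul(5, Add(6, 3)) = Mul(5, 9) = 45)
Add(-15, Mul(Function('Z')(Add(5, Mul(-1, 5))), Function('y')(-1, -4))) = Add(-15, Mul(45, Add(-1, -4))) = Add(-15, Mul(45, -5)) = Add(-15, -225) = -240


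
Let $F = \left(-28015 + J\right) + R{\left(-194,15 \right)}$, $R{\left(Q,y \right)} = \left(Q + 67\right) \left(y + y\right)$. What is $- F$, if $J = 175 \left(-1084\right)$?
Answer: $221525$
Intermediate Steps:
$J = -189700$
$R{\left(Q,y \right)} = 2 y \left(67 + Q\right)$ ($R{\left(Q,y \right)} = \left(67 + Q\right) 2 y = 2 y \left(67 + Q\right)$)
$F = -221525$ ($F = \left(-28015 - 189700\right) + 2 \cdot 15 \left(67 - 194\right) = -217715 + 2 \cdot 15 \left(-127\right) = -217715 - 3810 = -221525$)
$- F = \left(-1\right) \left(-221525\right) = 221525$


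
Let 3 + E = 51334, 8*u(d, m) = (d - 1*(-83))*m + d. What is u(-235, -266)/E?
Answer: 40197/410648 ≈ 0.097887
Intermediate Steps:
u(d, m) = d/8 + m*(83 + d)/8 (u(d, m) = ((d - 1*(-83))*m + d)/8 = ((d + 83)*m + d)/8 = ((83 + d)*m + d)/8 = (m*(83 + d) + d)/8 = (d + m*(83 + d))/8 = d/8 + m*(83 + d)/8)
E = 51331 (E = -3 + 51334 = 51331)
u(-235, -266)/E = ((⅛)*(-235) + (83/8)*(-266) + (⅛)*(-235)*(-266))/51331 = (-235/8 - 11039/4 + 31255/4)*(1/51331) = (40197/8)*(1/51331) = 40197/410648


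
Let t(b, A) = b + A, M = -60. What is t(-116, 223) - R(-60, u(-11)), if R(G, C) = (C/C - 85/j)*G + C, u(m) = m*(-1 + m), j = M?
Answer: 120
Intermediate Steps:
j = -60
t(b, A) = A + b
R(G, C) = C + 29*G/12 (R(G, C) = (C/C - 85/(-60))*G + C = (1 - 85*(-1/60))*G + C = (1 + 17/12)*G + C = 29*G/12 + C = C + 29*G/12)
t(-116, 223) - R(-60, u(-11)) = (223 - 116) - (-11*(-1 - 11) + (29/12)*(-60)) = 107 - (-11*(-12) - 145) = 107 - (132 - 145) = 107 - 1*(-13) = 107 + 13 = 120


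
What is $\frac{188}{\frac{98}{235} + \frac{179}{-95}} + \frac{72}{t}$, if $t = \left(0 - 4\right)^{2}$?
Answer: $- \frac{1619881}{13102} \approx -123.64$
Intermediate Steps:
$t = 16$ ($t = \left(-4\right)^{2} = 16$)
$\frac{188}{\frac{98}{235} + \frac{179}{-95}} + \frac{72}{t} = \frac{188}{\frac{98}{235} + \frac{179}{-95}} + \frac{72}{16} = \frac{188}{98 \cdot \frac{1}{235} + 179 \left(- \frac{1}{95}\right)} + 72 \cdot \frac{1}{16} = \frac{188}{\frac{98}{235} - \frac{179}{95}} + \frac{9}{2} = \frac{188}{- \frac{6551}{4465}} + \frac{9}{2} = 188 \left(- \frac{4465}{6551}\right) + \frac{9}{2} = - \frac{839420}{6551} + \frac{9}{2} = - \frac{1619881}{13102}$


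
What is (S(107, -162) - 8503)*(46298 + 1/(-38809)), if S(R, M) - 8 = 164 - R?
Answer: -15161221885478/38809 ≈ -3.9066e+8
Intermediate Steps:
S(R, M) = 172 - R (S(R, M) = 8 + (164 - R) = 172 - R)
(S(107, -162) - 8503)*(46298 + 1/(-38809)) = ((172 - 1*107) - 8503)*(46298 + 1/(-38809)) = ((172 - 107) - 8503)*(46298 - 1/38809) = (65 - 8503)*(1796779081/38809) = -8438*1796779081/38809 = -15161221885478/38809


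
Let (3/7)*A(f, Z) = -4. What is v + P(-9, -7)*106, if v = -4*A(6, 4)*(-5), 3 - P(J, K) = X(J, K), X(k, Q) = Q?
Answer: 2620/3 ≈ 873.33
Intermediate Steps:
A(f, Z) = -28/3 (A(f, Z) = (7/3)*(-4) = -28/3)
P(J, K) = 3 - K
v = -560/3 (v = -4*(-28/3)*(-5) = (112/3)*(-5) = -560/3 ≈ -186.67)
v + P(-9, -7)*106 = -560/3 + (3 - 1*(-7))*106 = -560/3 + (3 + 7)*106 = -560/3 + 10*106 = -560/3 + 1060 = 2620/3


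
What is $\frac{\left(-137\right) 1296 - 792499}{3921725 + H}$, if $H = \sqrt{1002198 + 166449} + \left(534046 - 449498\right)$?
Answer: $- \frac{3886289129923}{16050222181882} + \frac{970051 \sqrt{1168647}}{16050222181882} \approx -0.24207$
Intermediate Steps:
$H = 84548 + \sqrt{1168647}$ ($H = \sqrt{1168647} + \left(534046 - 449498\right) = \sqrt{1168647} + 84548 = 84548 + \sqrt{1168647} \approx 85629.0$)
$\frac{\left(-137\right) 1296 - 792499}{3921725 + H} = \frac{\left(-137\right) 1296 - 792499}{3921725 + \left(84548 + \sqrt{1168647}\right)} = \frac{-177552 - 792499}{4006273 + \sqrt{1168647}} = - \frac{970051}{4006273 + \sqrt{1168647}}$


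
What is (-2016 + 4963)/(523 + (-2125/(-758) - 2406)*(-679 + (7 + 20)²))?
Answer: -1116913/45342358 ≈ -0.024633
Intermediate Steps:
(-2016 + 4963)/(523 + (-2125/(-758) - 2406)*(-679 + (7 + 20)²)) = 2947/(523 + (-2125*(-1/758) - 2406)*(-679 + 27²)) = 2947/(523 + (2125/758 - 2406)*(-679 + 729)) = 2947/(523 - 1821623/758*50) = 2947/(523 - 45540575/379) = 2947/(-45342358/379) = 2947*(-379/45342358) = -1116913/45342358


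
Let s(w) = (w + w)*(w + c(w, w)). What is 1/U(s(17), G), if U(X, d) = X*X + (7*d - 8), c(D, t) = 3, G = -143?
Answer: 1/461391 ≈ 2.1674e-6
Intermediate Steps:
s(w) = 2*w*(3 + w) (s(w) = (w + w)*(w + 3) = (2*w)*(3 + w) = 2*w*(3 + w))
U(X, d) = -8 + X**2 + 7*d (U(X, d) = X**2 + (-8 + 7*d) = -8 + X**2 + 7*d)
1/U(s(17), G) = 1/(-8 + (2*17*(3 + 17))**2 + 7*(-143)) = 1/(-8 + (2*17*20)**2 - 1001) = 1/(-8 + 680**2 - 1001) = 1/(-8 + 462400 - 1001) = 1/461391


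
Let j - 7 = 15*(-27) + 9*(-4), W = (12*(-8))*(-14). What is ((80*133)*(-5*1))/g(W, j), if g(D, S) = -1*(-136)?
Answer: -6650/17 ≈ -391.18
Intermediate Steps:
W = 1344 (W = -96*(-14) = 1344)
j = -434 (j = 7 + (15*(-27) + 9*(-4)) = 7 + (-405 - 36) = 7 - 441 = -434)
g(D, S) = 136
((80*133)*(-5*1))/g(W, j) = ((80*133)*(-5*1))/136 = (10640*(-5))*(1/136) = -53200*1/136 = -6650/17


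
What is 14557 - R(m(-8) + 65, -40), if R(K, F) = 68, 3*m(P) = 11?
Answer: 14489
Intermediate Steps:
m(P) = 11/3 (m(P) = (⅓)*11 = 11/3)
14557 - R(m(-8) + 65, -40) = 14557 - 1*68 = 14557 - 68 = 14489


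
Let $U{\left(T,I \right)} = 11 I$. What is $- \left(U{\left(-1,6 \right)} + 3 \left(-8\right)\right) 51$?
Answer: $-2142$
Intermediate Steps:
$- \left(U{\left(-1,6 \right)} + 3 \left(-8\right)\right) 51 = - \left(11 \cdot 6 + 3 \left(-8\right)\right) 51 = - \left(66 - 24\right) 51 = - 42 \cdot 51 = \left(-1\right) 2142 = -2142$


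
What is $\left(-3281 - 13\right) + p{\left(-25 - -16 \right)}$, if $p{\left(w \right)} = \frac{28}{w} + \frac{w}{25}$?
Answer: $- \frac{741931}{225} \approx -3297.5$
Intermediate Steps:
$p{\left(w \right)} = \frac{28}{w} + \frac{w}{25}$ ($p{\left(w \right)} = \frac{28}{w} + w \frac{1}{25} = \frac{28}{w} + \frac{w}{25}$)
$\left(-3281 - 13\right) + p{\left(-25 - -16 \right)} = \left(-3281 - 13\right) + \left(\frac{28}{-25 - -16} + \frac{-25 - -16}{25}\right) = -3294 + \left(\frac{28}{-25 + 16} + \frac{-25 + 16}{25}\right) = -3294 + \left(\frac{28}{-9} + \frac{1}{25} \left(-9\right)\right) = -3294 + \left(28 \left(- \frac{1}{9}\right) - \frac{9}{25}\right) = -3294 - \frac{781}{225} = - \frac{741931}{225}$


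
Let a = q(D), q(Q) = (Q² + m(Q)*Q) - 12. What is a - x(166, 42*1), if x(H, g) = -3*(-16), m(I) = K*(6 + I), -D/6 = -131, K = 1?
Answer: 1240248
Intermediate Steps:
D = 786 (D = -6*(-131) = 786)
m(I) = 6 + I (m(I) = 1*(6 + I) = 6 + I)
x(H, g) = 48
q(Q) = -12 + Q² + Q*(6 + Q) (q(Q) = (Q² + (6 + Q)*Q) - 12 = (Q² + Q*(6 + Q)) - 12 = -12 + Q² + Q*(6 + Q))
a = 1240296 (a = -12 + 786² + 786*(6 + 786) = -12 + 617796 + 786*792 = -12 + 617796 + 622512 = 1240296)
a - x(166, 42*1) = 1240296 - 1*48 = 1240296 - 48 = 1240248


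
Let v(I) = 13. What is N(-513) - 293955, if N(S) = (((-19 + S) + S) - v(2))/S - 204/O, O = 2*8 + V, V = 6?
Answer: -1658828753/5643 ≈ -2.9396e+5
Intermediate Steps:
O = 22 (O = 2*8 + 6 = 16 + 6 = 22)
N(S) = -102/11 + (-32 + 2*S)/S (N(S) = (((-19 + S) + S) - 1*13)/S - 204/22 = ((-19 + 2*S) - 13)/S - 204*1/22 = (-32 + 2*S)/S - 102/11 = -102/11 + (-32 + 2*S)/S)
N(-513) - 293955 = (-80/11 - 32/(-513)) - 293955 = (-80/11 - 32*(-1/513)) - 293955 = (-80/11 + 32/513) - 293955 = -40688/5643 - 293955 = -1658828753/5643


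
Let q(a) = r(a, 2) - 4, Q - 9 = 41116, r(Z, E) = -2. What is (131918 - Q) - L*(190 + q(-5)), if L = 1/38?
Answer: 1724975/19 ≈ 90788.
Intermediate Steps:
L = 1/38 ≈ 0.026316
Q = 41125 (Q = 9 + 41116 = 41125)
q(a) = -6 (q(a) = -2 - 4 = -6)
(131918 - Q) - L*(190 + q(-5)) = (131918 - 1*41125) - (190 - 6)/38 = (131918 - 41125) - 184/38 = 90793 - 1*92/19 = 90793 - 92/19 = 1724975/19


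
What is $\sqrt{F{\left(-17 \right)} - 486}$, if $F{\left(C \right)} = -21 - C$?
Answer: $7 i \sqrt{10} \approx 22.136 i$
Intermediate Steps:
$\sqrt{F{\left(-17 \right)} - 486} = \sqrt{\left(-21 - -17\right) - 486} = \sqrt{\left(-21 + 17\right) - 486} = \sqrt{-4 - 486} = \sqrt{-490} = 7 i \sqrt{10}$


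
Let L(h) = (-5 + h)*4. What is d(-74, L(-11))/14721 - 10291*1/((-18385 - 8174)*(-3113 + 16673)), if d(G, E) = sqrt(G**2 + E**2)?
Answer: 10291/360140040 + 2*sqrt(2393)/14721 ≈ 0.0066746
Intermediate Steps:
L(h) = -20 + 4*h
d(G, E) = sqrt(E**2 + G**2)
d(-74, L(-11))/14721 - 10291*1/((-18385 - 8174)*(-3113 + 16673)) = sqrt((-20 + 4*(-11))**2 + (-74)**2)/14721 - 10291*1/((-18385 - 8174)*(-3113 + 16673)) = sqrt((-20 - 44)**2 + 5476)*(1/14721) - 10291/(13560*(-26559)) = sqrt((-64)**2 + 5476)*(1/14721) - 10291/(-360140040) = sqrt(4096 + 5476)*(1/14721) - 10291*(-1/360140040) = sqrt(9572)*(1/14721) + 10291/360140040 = (2*sqrt(2393))*(1/14721) + 10291/360140040 = 2*sqrt(2393)/14721 + 10291/360140040 = 10291/360140040 + 2*sqrt(2393)/14721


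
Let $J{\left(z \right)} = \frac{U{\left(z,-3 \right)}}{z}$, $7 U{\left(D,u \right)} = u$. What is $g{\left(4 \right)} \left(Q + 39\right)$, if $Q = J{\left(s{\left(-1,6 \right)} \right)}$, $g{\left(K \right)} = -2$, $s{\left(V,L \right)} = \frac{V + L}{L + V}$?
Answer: $- \frac{540}{7} \approx -77.143$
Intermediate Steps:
$U{\left(D,u \right)} = \frac{u}{7}$
$s{\left(V,L \right)} = 1$ ($s{\left(V,L \right)} = \frac{L + V}{L + V} = 1$)
$J{\left(z \right)} = - \frac{3}{7 z}$ ($J{\left(z \right)} = \frac{\frac{1}{7} \left(-3\right)}{z} = - \frac{3}{7 z}$)
$Q = - \frac{3}{7}$ ($Q = - \frac{3}{7 \cdot 1} = \left(- \frac{3}{7}\right) 1 = - \frac{3}{7} \approx -0.42857$)
$g{\left(4 \right)} \left(Q + 39\right) = - 2 \left(- \frac{3}{7} + 39\right) = \left(-2\right) \frac{270}{7} = - \frac{540}{7}$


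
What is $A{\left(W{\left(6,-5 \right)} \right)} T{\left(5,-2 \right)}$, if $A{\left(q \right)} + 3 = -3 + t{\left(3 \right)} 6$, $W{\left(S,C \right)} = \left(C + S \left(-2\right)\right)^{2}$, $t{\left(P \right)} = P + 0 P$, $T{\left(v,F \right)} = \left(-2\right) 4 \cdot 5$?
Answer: $-480$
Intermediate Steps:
$T{\left(v,F \right)} = -40$ ($T{\left(v,F \right)} = \left(-8\right) 5 = -40$)
$t{\left(P \right)} = P$ ($t{\left(P \right)} = P + 0 = P$)
$W{\left(S,C \right)} = \left(C - 2 S\right)^{2}$
$A{\left(q \right)} = 12$ ($A{\left(q \right)} = -3 + \left(-3 + 3 \cdot 6\right) = -3 + \left(-3 + 18\right) = -3 + 15 = 12$)
$A{\left(W{\left(6,-5 \right)} \right)} T{\left(5,-2 \right)} = 12 \left(-40\right) = -480$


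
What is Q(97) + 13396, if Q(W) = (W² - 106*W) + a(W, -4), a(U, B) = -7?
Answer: 12516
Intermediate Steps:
Q(W) = -7 + W² - 106*W (Q(W) = (W² - 106*W) - 7 = -7 + W² - 106*W)
Q(97) + 13396 = (-7 + 97² - 106*97) + 13396 = (-7 + 9409 - 10282) + 13396 = -880 + 13396 = 12516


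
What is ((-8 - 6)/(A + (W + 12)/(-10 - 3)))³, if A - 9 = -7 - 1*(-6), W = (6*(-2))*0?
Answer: -753571/97336 ≈ -7.7420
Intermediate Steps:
W = 0 (W = -12*0 = 0)
A = 8 (A = 9 + (-7 - 1*(-6)) = 9 + (-7 + 6) = 9 - 1 = 8)
((-8 - 6)/(A + (W + 12)/(-10 - 3)))³ = ((-8 - 6)/(8 + (0 + 12)/(-10 - 3)))³ = (-14/(8 + 12/(-13)))³ = (-14/(8 + 12*(-1/13)))³ = (-14/(8 - 12/13))³ = (-14/92/13)³ = (-14*13/92)³ = (-91/46)³ = -753571/97336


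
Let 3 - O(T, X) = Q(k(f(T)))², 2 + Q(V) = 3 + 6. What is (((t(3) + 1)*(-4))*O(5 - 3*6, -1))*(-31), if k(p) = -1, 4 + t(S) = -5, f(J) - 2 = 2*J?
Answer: 45632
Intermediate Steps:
f(J) = 2 + 2*J
t(S) = -9 (t(S) = -4 - 5 = -9)
Q(V) = 7 (Q(V) = -2 + (3 + 6) = -2 + 9 = 7)
O(T, X) = -46 (O(T, X) = 3 - 1*7² = 3 - 1*49 = 3 - 49 = -46)
(((t(3) + 1)*(-4))*O(5 - 3*6, -1))*(-31) = (((-9 + 1)*(-4))*(-46))*(-31) = (-8*(-4)*(-46))*(-31) = (32*(-46))*(-31) = -1472*(-31) = 45632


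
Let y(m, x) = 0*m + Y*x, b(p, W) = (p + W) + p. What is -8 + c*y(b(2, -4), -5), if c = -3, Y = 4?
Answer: 52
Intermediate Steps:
b(p, W) = W + 2*p (b(p, W) = (W + p) + p = W + 2*p)
y(m, x) = 4*x (y(m, x) = 0*m + 4*x = 0 + 4*x = 4*x)
-8 + c*y(b(2, -4), -5) = -8 - 12*(-5) = -8 - 3*(-20) = -8 + 60 = 52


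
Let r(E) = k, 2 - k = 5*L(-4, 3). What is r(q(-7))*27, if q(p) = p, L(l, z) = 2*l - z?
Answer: 1539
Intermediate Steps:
L(l, z) = -z + 2*l
k = 57 (k = 2 - 5*(-1*3 + 2*(-4)) = 2 - 5*(-3 - 8) = 2 - 5*(-11) = 2 - 1*(-55) = 2 + 55 = 57)
r(E) = 57
r(q(-7))*27 = 57*27 = 1539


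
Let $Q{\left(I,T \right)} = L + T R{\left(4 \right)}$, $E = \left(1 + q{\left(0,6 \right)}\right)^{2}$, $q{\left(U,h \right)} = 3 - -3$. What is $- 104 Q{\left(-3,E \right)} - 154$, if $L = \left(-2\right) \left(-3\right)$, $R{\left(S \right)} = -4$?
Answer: $19606$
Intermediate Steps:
$q{\left(U,h \right)} = 6$ ($q{\left(U,h \right)} = 3 + 3 = 6$)
$L = 6$
$E = 49$ ($E = \left(1 + 6\right)^{2} = 7^{2} = 49$)
$Q{\left(I,T \right)} = 6 - 4 T$ ($Q{\left(I,T \right)} = 6 + T \left(-4\right) = 6 - 4 T$)
$- 104 Q{\left(-3,E \right)} - 154 = - 104 \left(6 - 196\right) - 154 = \left(-104\right) \left(-190\right) - 154 = 19760 - 154 = 19606$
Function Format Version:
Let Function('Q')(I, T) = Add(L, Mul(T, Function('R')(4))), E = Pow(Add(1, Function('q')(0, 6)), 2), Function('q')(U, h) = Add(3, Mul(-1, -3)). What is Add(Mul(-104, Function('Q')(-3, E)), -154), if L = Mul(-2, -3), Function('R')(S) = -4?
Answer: 19606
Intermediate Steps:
Function('q')(U, h) = 6 (Function('q')(U, h) = Add(3, 3) = 6)
L = 6
E = 49 (E = Pow(Add(1, 6), 2) = Pow(7, 2) = 49)
Function('Q')(I, T) = Add(6, Mul(-4, T)) (Function('Q')(I, T) = Add(6, Mul(T, -4)) = Add(6, Mul(-4, T)))
Add(Mul(-104, Function('Q')(-3, E)), -154) = Add(Mul(-104, Add(6, Mul(-4, 49))), -154) = Add(Mul(-104, Add(6, -196)), -154) = Add(Mul(-104, -190), -154) = Add(19760, -154) = 19606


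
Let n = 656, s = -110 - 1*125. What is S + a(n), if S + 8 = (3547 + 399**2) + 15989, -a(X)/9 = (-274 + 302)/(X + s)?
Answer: 75244657/421 ≈ 1.7873e+5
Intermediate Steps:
s = -235 (s = -110 - 125 = -235)
a(X) = -252/(-235 + X) (a(X) = -9*(-274 + 302)/(X - 235) = -252/(-235 + X))
S = 178729 (S = -8 + ((3547 + 399**2) + 15989) = -8 + ((3547 + 159201) + 15989) = -8 + (162748 + 15989) = -8 + 178737 = 178729)
S + a(n) = 178729 - 252/(-235 + 656) = 178729 - 252/421 = 75244657/421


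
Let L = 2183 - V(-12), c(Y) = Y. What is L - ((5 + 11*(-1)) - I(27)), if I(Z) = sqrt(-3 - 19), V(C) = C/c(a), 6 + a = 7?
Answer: 2201 + I*sqrt(22) ≈ 2201.0 + 4.6904*I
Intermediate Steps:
a = 1 (a = -6 + 7 = 1)
V(C) = C (V(C) = C/1 = C*1 = C)
I(Z) = I*sqrt(22) (I(Z) = sqrt(-22) = I*sqrt(22))
L = 2195 (L = 2183 - 1*(-12) = 2183 + 12 = 2195)
L - ((5 + 11*(-1)) - I(27)) = 2195 - ((5 + 11*(-1)) - I*sqrt(22)) = 2195 - ((5 - 11) - I*sqrt(22)) = 2195 - (-6 - I*sqrt(22)) = 2195 + (6 + I*sqrt(22)) = 2201 + I*sqrt(22)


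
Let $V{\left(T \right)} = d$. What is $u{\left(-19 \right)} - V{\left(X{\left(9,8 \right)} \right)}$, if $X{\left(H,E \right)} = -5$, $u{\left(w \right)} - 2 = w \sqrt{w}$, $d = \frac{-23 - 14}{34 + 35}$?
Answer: $\frac{175}{69} - 19 i \sqrt{19} \approx 2.5362 - 82.819 i$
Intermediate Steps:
$d = - \frac{37}{69} \approx -0.53623$
$u{\left(w \right)} = 2 + w^{\frac{3}{2}}$ ($u{\left(w \right)} = 2 + w \sqrt{w} = 2 + w^{\frac{3}{2}}$)
$V{\left(T \right)} = - \frac{37}{69}$
$u{\left(-19 \right)} - V{\left(X{\left(9,8 \right)} \right)} = \left(2 + \left(-19\right)^{\frac{3}{2}}\right) - - \frac{37}{69} = \left(2 - 19 i \sqrt{19}\right) + \frac{37}{69} = \frac{175}{69} - 19 i \sqrt{19}$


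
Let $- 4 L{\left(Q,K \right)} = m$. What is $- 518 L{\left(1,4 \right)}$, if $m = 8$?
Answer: $1036$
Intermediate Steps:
$L{\left(Q,K \right)} = -2$ ($L{\left(Q,K \right)} = \left(- \frac{1}{4}\right) 8 = -2$)
$- 518 L{\left(1,4 \right)} = \left(-518\right) \left(-2\right) = 1036$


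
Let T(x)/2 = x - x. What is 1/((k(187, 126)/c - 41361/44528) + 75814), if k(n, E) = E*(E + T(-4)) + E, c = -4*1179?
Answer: 5833168/442210587765 ≈ 1.3191e-5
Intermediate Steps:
T(x) = 0 (T(x) = 2*(x - x) = 2*0 = 0)
c = -4716
k(n, E) = E + E**2 (k(n, E) = E*(E + 0) + E = E*E + E = E**2 + E = E + E**2)
1/((k(187, 126)/c - 41361/44528) + 75814) = 1/(((126*(1 + 126))/(-4716) - 41361/44528) + 75814) = 1/(((126*127)*(-1/4716) - 41361*1/44528) + 75814) = 1/((16002*(-1/4716) - 41361/44528) + 75814) = 1/((-889/262 - 41361/44528) + 75814) = 1/(-25210987/5833168 + 75814) = 1/(442210587765/5833168) = 5833168/442210587765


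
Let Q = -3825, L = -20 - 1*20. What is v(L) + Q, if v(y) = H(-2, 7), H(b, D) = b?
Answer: -3827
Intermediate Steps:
L = -40 (L = -20 - 20 = -40)
v(y) = -2
v(L) + Q = -2 - 3825 = -3827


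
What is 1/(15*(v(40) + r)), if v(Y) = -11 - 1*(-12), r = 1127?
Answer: 1/16920 ≈ 5.9102e-5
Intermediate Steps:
v(Y) = 1 (v(Y) = -11 + 12 = 1)
1/(15*(v(40) + r)) = 1/(15*(1 + 1127)) = (1/15)/1128 = (1/15)*(1/1128) = 1/16920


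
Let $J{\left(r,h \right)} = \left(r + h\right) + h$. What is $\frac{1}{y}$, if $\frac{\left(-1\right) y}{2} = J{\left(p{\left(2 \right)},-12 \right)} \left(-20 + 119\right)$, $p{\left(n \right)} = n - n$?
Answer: $\frac{1}{4752} \approx 0.00021044$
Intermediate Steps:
$p{\left(n \right)} = 0$
$J{\left(r,h \right)} = r + 2 h$ ($J{\left(r,h \right)} = \left(h + r\right) + h = r + 2 h$)
$y = 4752$ ($y = - 2 \left(0 + 2 \left(-12\right)\right) \left(-20 + 119\right) = - 2 \left(0 - 24\right) 99 = - 2 \left(\left(-24\right) 99\right) = \left(-2\right) \left(-2376\right) = 4752$)
$\frac{1}{y} = \frac{1}{4752}$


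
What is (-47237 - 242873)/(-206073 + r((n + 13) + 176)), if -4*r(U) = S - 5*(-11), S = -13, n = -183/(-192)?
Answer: 580220/412167 ≈ 1.4077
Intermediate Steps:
n = 61/64 (n = -183*(-1/192) = 61/64 ≈ 0.95313)
r(U) = -21/2 (r(U) = -(-13 - 5*(-11))/4 = -(-13 + 55)/4 = -¼*42 = -21/2)
(-47237 - 242873)/(-206073 + r((n + 13) + 176)) = (-47237 - 242873)/(-206073 - 21/2) = -290110/(-412167/2) = -290110*(-2/412167) = 580220/412167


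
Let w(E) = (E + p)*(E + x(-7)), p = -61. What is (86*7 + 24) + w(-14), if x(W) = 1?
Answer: 1601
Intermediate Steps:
w(E) = (1 + E)*(-61 + E) (w(E) = (E - 61)*(E + 1) = (-61 + E)*(1 + E) = (1 + E)*(-61 + E))
(86*7 + 24) + w(-14) = (86*7 + 24) + (-61 + (-14)² - 60*(-14)) = (602 + 24) + (-61 + 196 + 840) = 626 + 975 = 1601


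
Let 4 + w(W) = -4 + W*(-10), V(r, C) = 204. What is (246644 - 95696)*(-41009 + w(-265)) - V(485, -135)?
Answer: -5791422120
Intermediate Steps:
w(W) = -8 - 10*W (w(W) = -4 + (-4 + W*(-10)) = -4 + (-4 - 10*W) = -8 - 10*W)
(246644 - 95696)*(-41009 + w(-265)) - V(485, -135) = (246644 - 95696)*(-41009 + (-8 - 10*(-265))) - 1*204 = 150948*(-41009 + (-8 + 2650)) - 204 = 150948*(-41009 + 2642) - 204 = 150948*(-38367) - 204 = -5791421916 - 204 = -5791422120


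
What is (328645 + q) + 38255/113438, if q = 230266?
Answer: 63401784273/113438 ≈ 5.5891e+5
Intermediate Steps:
(328645 + q) + 38255/113438 = (328645 + 230266) + 38255/113438 = 558911 + 38255*(1/113438) = 558911 + 38255/113438 = 63401784273/113438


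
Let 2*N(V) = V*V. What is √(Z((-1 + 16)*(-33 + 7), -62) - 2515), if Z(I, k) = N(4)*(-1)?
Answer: 29*I*√3 ≈ 50.229*I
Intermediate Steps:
N(V) = V²/2 (N(V) = (V*V)/2 = V²/2)
Z(I, k) = -8 (Z(I, k) = ((½)*4²)*(-1) = ((½)*16)*(-1) = 8*(-1) = -8)
√(Z((-1 + 16)*(-33 + 7), -62) - 2515) = √(-8 - 2515) = √(-2523) = 29*I*√3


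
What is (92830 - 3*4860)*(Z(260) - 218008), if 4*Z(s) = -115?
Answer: -34122751375/2 ≈ -1.7061e+10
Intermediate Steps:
Z(s) = -115/4 (Z(s) = (¼)*(-115) = -115/4)
(92830 - 3*4860)*(Z(260) - 218008) = (92830 - 3*4860)*(-115/4 - 218008) = (92830 - 14580)*(-872147/4) = 78250*(-872147/4) = -34122751375/2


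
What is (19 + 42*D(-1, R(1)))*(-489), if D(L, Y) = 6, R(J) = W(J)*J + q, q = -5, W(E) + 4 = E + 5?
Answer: -132519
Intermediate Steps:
W(E) = 1 + E (W(E) = -4 + (E + 5) = -4 + (5 + E) = 1 + E)
R(J) = -5 + J*(1 + J) (R(J) = (1 + J)*J - 5 = J*(1 + J) - 5 = -5 + J*(1 + J))
(19 + 42*D(-1, R(1)))*(-489) = (19 + 42*6)*(-489) = (19 + 252)*(-489) = 271*(-489) = -132519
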